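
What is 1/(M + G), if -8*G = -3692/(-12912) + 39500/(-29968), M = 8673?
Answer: 24184176/209752478621 ≈ 0.00011530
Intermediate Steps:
G = 3120173/24184176 (G = -(-3692/(-12912) + 39500/(-29968))/8 = -(-3692*(-1/12912) + 39500*(-1/29968))/8 = -(923/3228 - 9875/7492)/8 = -⅛*(-3120173/3023022) = 3120173/24184176 ≈ 0.12902)
1/(M + G) = 1/(8673 + 3120173/24184176) = 1/(209752478621/24184176) = 24184176/209752478621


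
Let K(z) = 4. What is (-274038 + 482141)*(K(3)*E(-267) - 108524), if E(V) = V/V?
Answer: -22583337560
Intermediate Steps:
E(V) = 1
(-274038 + 482141)*(K(3)*E(-267) - 108524) = (-274038 + 482141)*(4*1 - 108524) = 208103*(4 - 108524) = 208103*(-108520) = -22583337560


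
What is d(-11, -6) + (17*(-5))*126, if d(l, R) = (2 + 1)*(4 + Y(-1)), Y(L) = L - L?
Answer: -10698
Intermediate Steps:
Y(L) = 0
d(l, R) = 12 (d(l, R) = (2 + 1)*(4 + 0) = 3*4 = 12)
d(-11, -6) + (17*(-5))*126 = 12 + (17*(-5))*126 = 12 - 85*126 = 12 - 10710 = -10698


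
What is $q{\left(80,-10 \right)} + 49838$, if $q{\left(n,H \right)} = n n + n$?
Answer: $56318$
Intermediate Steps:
$q{\left(n,H \right)} = n + n^{2}$ ($q{\left(n,H \right)} = n^{2} + n = n + n^{2}$)
$q{\left(80,-10 \right)} + 49838 = 80 \left(1 + 80\right) + 49838 = 80 \cdot 81 + 49838 = 6480 + 49838 = 56318$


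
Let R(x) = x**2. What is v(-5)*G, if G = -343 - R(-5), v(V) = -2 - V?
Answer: -1104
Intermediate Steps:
G = -368 (G = -343 - 1*(-5)**2 = -343 - 1*25 = -343 - 25 = -368)
v(-5)*G = (-2 - 1*(-5))*(-368) = (-2 + 5)*(-368) = 3*(-368) = -1104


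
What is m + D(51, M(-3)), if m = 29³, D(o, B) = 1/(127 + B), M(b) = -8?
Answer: 2902292/119 ≈ 24389.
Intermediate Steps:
m = 24389
m + D(51, M(-3)) = 24389 + 1/(127 - 8) = 24389 + 1/119 = 2902292/119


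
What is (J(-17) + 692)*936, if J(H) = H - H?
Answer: 647712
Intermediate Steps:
J(H) = 0
(J(-17) + 692)*936 = (0 + 692)*936 = 692*936 = 647712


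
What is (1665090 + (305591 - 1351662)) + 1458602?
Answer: 2077621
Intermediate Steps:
(1665090 + (305591 - 1351662)) + 1458602 = (1665090 - 1046071) + 1458602 = 619019 + 1458602 = 2077621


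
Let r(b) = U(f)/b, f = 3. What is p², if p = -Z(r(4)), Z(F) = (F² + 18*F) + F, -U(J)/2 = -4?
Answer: 1764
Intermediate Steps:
U(J) = 8 (U(J) = -2*(-4) = 8)
r(b) = 8/b
Z(F) = F² + 19*F
p = -42 (p = -8/4*(19 + 8/4) = -8*(¼)*(19 + 8*(¼)) = -2*(19 + 2) = -2*21 = -1*42 = -42)
p² = (-42)² = 1764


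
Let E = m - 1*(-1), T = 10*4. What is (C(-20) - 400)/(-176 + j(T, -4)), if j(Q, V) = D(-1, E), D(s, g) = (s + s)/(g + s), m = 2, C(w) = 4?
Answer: 132/59 ≈ 2.2373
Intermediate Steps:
T = 40
E = 3 (E = 2 - 1*(-1) = 2 + 1 = 3)
D(s, g) = 2*s/(g + s) (D(s, g) = (2*s)/(g + s) = 2*s/(g + s))
j(Q, V) = -1 (j(Q, V) = 2*(-1)/(3 - 1) = 2*(-1)/2 = 2*(-1)*(½) = -1)
(C(-20) - 400)/(-176 + j(T, -4)) = (4 - 400)/(-176 - 1) = -396/(-177) = -396*(-1/177) = 132/59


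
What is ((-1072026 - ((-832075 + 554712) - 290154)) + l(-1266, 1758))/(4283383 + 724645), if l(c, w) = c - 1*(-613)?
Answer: -252581/2504014 ≈ -0.10087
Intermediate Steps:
l(c, w) = 613 + c (l(c, w) = c + 613 = 613 + c)
((-1072026 - ((-832075 + 554712) - 290154)) + l(-1266, 1758))/(4283383 + 724645) = ((-1072026 - ((-832075 + 554712) - 290154)) + (613 - 1266))/(4283383 + 724645) = ((-1072026 - (-277363 - 290154)) - 653)/5008028 = ((-1072026 - 1*(-567517)) - 653)*(1/5008028) = ((-1072026 + 567517) - 653)*(1/5008028) = (-504509 - 653)*(1/5008028) = -505162*1/5008028 = -252581/2504014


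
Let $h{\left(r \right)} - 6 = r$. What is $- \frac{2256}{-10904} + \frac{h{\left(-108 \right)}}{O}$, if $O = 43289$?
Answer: $\frac{256776}{1255381} \approx 0.20454$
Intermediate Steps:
$h{\left(r \right)} = 6 + r$
$- \frac{2256}{-10904} + \frac{h{\left(-108 \right)}}{O} = - \frac{2256}{-10904} + \frac{6 - 108}{43289} = \left(-2256\right) \left(- \frac{1}{10904}\right) - \frac{102}{43289} = \frac{6}{29} - \frac{102}{43289} = \frac{256776}{1255381}$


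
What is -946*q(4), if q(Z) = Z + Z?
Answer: -7568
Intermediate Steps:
q(Z) = 2*Z
-946*q(4) = -1892*4 = -946*8 = -7568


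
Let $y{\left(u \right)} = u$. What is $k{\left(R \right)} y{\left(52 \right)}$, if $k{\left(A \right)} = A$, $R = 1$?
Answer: $52$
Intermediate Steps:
$k{\left(R \right)} y{\left(52 \right)} = 1 \cdot 52 = 52$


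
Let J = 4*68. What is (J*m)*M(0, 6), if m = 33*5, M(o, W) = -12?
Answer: -538560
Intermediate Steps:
m = 165
J = 272
(J*m)*M(0, 6) = (272*165)*(-12) = 44880*(-12) = -538560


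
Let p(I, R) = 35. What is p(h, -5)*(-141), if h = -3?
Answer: -4935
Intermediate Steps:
p(h, -5)*(-141) = 35*(-141) = -4935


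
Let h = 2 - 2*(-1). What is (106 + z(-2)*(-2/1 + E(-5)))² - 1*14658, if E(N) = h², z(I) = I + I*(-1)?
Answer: -3422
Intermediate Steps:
h = 4 (h = 2 + 2 = 4)
z(I) = 0 (z(I) = I - I = 0)
E(N) = 16 (E(N) = 4² = 16)
(106 + z(-2)*(-2/1 + E(-5)))² - 1*14658 = (106 + 0*(-2/1 + 16))² - 1*14658 = (106 + 0*(-2*1 + 16))² - 14658 = (106 + 0*(-2 + 16))² - 14658 = (106 + 0*14)² - 14658 = (106 + 0)² - 14658 = 106² - 14658 = 11236 - 14658 = -3422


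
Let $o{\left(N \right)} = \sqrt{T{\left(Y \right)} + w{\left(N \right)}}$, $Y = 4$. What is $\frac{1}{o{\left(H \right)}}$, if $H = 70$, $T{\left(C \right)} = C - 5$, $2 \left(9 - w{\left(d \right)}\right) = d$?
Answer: $- \frac{i \sqrt{3}}{9} \approx - 0.19245 i$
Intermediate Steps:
$w{\left(d \right)} = 9 - \frac{d}{2}$
$T{\left(C \right)} = -5 + C$ ($T{\left(C \right)} = C - 5 = -5 + C$)
$o{\left(N \right)} = \sqrt{8 - \frac{N}{2}}$ ($o{\left(N \right)} = \sqrt{\left(-5 + 4\right) - \left(-9 + \frac{N}{2}\right)} = \sqrt{-1 - \left(-9 + \frac{N}{2}\right)} = \sqrt{8 - \frac{N}{2}}$)
$\frac{1}{o{\left(H \right)}} = \frac{1}{\frac{1}{2} \sqrt{32 - 140}} = \frac{1}{\frac{1}{2} \sqrt{-108}} = \frac{1}{\frac{1}{2} \cdot 6 i \sqrt{3}} = \frac{1}{3 i \sqrt{3}} = - \frac{i \sqrt{3}}{9}$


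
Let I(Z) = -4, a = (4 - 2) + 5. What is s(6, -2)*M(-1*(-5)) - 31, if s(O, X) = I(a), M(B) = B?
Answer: -51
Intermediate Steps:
a = 7 (a = 2 + 5 = 7)
s(O, X) = -4
s(6, -2)*M(-1*(-5)) - 31 = -(-4)*(-5) - 31 = -4*5 - 31 = -20 - 31 = -51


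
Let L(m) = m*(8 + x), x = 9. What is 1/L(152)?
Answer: 1/2584 ≈ 0.00038700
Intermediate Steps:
L(m) = 17*m (L(m) = m*(8 + 9) = m*17 = 17*m)
1/L(152) = 1/(17*152) = 1/2584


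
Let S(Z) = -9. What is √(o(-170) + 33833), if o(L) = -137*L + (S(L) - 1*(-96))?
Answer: √57210 ≈ 239.19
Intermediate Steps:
o(L) = 87 - 137*L (o(L) = -137*L + (-9 - 1*(-96)) = -137*L + (-9 + 96) = -137*L + 87 = 87 - 137*L)
√(o(-170) + 33833) = √((87 - 137*(-170)) + 33833) = √((87 + 23290) + 33833) = √(23377 + 33833) = √57210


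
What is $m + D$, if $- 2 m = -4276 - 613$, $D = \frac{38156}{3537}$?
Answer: $\frac{17368705}{7074} \approx 2455.3$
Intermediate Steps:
$D = \frac{38156}{3537}$ ($D = 38156 \cdot \frac{1}{3537} = \frac{38156}{3537} \approx 10.788$)
$m = \frac{4889}{2}$ ($m = - \frac{-4276 - 613}{2} = \left(- \frac{1}{2}\right) \left(-4889\right) = \frac{4889}{2} \approx 2444.5$)
$m + D = \frac{4889}{2} + \frac{38156}{3537} = \frac{17368705}{7074}$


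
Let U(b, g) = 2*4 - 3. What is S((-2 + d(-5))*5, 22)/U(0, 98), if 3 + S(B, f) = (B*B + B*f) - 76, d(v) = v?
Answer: 376/5 ≈ 75.200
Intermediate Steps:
U(b, g) = 5 (U(b, g) = 8 - 3 = 5)
S(B, f) = -79 + B² + B*f (S(B, f) = -3 + ((B*B + B*f) - 76) = -3 + ((B² + B*f) - 76) = -3 + (-76 + B² + B*f) = -79 + B² + B*f)
S((-2 + d(-5))*5, 22)/U(0, 98) = (-79 + ((-2 - 5)*5)² + ((-2 - 5)*5)*22)/5 = (-79 + (-7*5)² - 7*5*22)*(⅕) = (-79 + (-35)² - 35*22)*(⅕) = (-79 + 1225 - 770)*(⅕) = 376*(⅕) = 376/5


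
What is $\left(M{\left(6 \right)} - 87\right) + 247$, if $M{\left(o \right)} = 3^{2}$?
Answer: $169$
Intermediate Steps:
$M{\left(o \right)} = 9$
$\left(M{\left(6 \right)} - 87\right) + 247 = \left(9 - 87\right) + 247 = -78 + 247 = 169$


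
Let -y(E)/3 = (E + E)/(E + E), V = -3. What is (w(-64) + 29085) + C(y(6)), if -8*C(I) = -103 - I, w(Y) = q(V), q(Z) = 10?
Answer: 58215/2 ≈ 29108.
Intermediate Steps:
w(Y) = 10
y(E) = -3 (y(E) = -3*(E + E)/(E + E) = -3*2*E/(2*E) = -3*2*E*1/(2*E) = -3*1 = -3)
C(I) = 103/8 + I/8 (C(I) = -(-103 - I)/8 = 103/8 + I/8)
(w(-64) + 29085) + C(y(6)) = (10 + 29085) + (103/8 + (⅛)*(-3)) = 29095 + (103/8 - 3/8) = 29095 + 25/2 = 58215/2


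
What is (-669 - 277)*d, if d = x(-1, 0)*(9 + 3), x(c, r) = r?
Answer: 0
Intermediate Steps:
d = 0 (d = 0*(9 + 3) = 0*12 = 0)
(-669 - 277)*d = (-669 - 277)*0 = -946*0 = 0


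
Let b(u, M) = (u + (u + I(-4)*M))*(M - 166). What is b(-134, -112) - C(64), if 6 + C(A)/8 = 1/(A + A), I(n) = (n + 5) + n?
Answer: -301697/16 ≈ -18856.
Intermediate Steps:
I(n) = 5 + 2*n (I(n) = (5 + n) + n = 5 + 2*n)
b(u, M) = (-166 + M)*(-3*M + 2*u) (b(u, M) = (u + (u + (5 + 2*(-4))*M))*(M - 166) = (u + (u + (5 - 8)*M))*(-166 + M) = (u + (u - 3*M))*(-166 + M) = (-3*M + 2*u)*(-166 + M) = (-166 + M)*(-3*M + 2*u))
C(A) = -48 + 4/A (C(A) = -48 + 8/(A + A) = -48 + 8/((2*A)) = -48 + 8*(1/(2*A)) = -48 + 4/A)
b(-134, -112) - C(64) = (-332*(-134) - 3*(-112)² + 498*(-112) + 2*(-112)*(-134)) - (-48 + 4/64) = (44488 - 3*12544 - 55776 + 30016) - (-48 + 4*(1/64)) = (44488 - 37632 - 55776 + 30016) - (-48 + 1/16) = -18904 - 1*(-767/16) = -18904 + 767/16 = -301697/16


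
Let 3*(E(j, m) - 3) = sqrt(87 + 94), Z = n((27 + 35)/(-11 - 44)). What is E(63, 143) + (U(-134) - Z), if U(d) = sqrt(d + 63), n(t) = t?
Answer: 227/55 + sqrt(181)/3 + I*sqrt(71) ≈ 8.6118 + 8.4261*I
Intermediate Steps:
Z = -62/55 (Z = (27 + 35)/(-11 - 44) = 62/(-55) = 62*(-1/55) = -62/55 ≈ -1.1273)
E(j, m) = 3 + sqrt(181)/3 (E(j, m) = 3 + sqrt(87 + 94)/3 = 3 + sqrt(181)/3)
U(d) = sqrt(63 + d)
E(63, 143) + (U(-134) - Z) = (3 + sqrt(181)/3) + (sqrt(63 - 134) - 1*(-62/55)) = (3 + sqrt(181)/3) + (sqrt(-71) + 62/55) = (3 + sqrt(181)/3) + (I*sqrt(71) + 62/55) = (3 + sqrt(181)/3) + (62/55 + I*sqrt(71)) = 227/55 + sqrt(181)/3 + I*sqrt(71)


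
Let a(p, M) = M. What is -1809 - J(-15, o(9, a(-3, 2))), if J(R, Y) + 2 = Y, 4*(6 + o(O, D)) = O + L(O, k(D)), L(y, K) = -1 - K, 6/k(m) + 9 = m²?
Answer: -18033/10 ≈ -1803.3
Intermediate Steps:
k(m) = 6/(-9 + m²)
o(O, D) = -25/4 - 3/(2*(-9 + D²)) + O/4 (o(O, D) = -6 + (O + (-1 - 6/(-9 + D²)))/4 = -6 + (-1 + O - 6/(-9 + D²))/4 = -6 + (-¼ - 3/(2*(-9 + D²)) + O/4) = -25/4 - 3/(2*(-9 + D²)) + O/4)
J(R, Y) = -2 + Y
-1809 - J(-15, o(9, a(-3, 2))) = -1809 - (-2 + (-6 + (-25 + 9)*(-9 + 2²))/(4*(-9 + 2²))) = -1809 - (-2 + (-6 - 16*(-9 + 4))/(4*(-9 + 4))) = -1809 - (-2 + (¼)*(-6 - 16*(-5))/(-5)) = -1809 - (-2 + (¼)*(-⅕)*(-6 + 80)) = -1809 - (-2 + (¼)*(-⅕)*74) = -1809 - (-2 - 37/10) = -1809 - 1*(-57/10) = -1809 + 57/10 = -18033/10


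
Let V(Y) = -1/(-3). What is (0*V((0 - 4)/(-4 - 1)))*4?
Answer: 0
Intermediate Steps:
V(Y) = 1/3 (V(Y) = -1*(-1/3) = 1/3)
(0*V((0 - 4)/(-4 - 1)))*4 = (0*(1/3))*4 = 0*4 = 0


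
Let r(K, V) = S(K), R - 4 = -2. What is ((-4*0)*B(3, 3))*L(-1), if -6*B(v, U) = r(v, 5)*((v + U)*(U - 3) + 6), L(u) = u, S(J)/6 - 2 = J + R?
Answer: 0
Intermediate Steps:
R = 2 (R = 4 - 2 = 2)
S(J) = 24 + 6*J (S(J) = 12 + 6*(J + 2) = 12 + 6*(2 + J) = 12 + (12 + 6*J) = 24 + 6*J)
r(K, V) = 24 + 6*K
B(v, U) = -(6 + (-3 + U)*(U + v))*(24 + 6*v)/6 (B(v, U) = -(24 + 6*v)*((v + U)*(U - 3) + 6)/6 = -(24 + 6*v)*((U + v)*(-3 + U) + 6)/6 = -(24 + 6*v)*((-3 + U)*(U + v) + 6)/6 = -(24 + 6*v)*(6 + (-3 + U)*(U + v))/6 = -(6 + (-3 + U)*(U + v))*(24 + 6*v)/6)
((-4*0)*B(3, 3))*L(-1) = ((-4*0)*(-(4 + 3)*(6 + 3² - 3*3 - 3*3 + 3*3)))*(-1) = (0*(-1*7*(6 + 9 - 9 - 9 + 9)))*(-1) = (0*(-1*7*6))*(-1) = (0*(-42))*(-1) = 0*(-1) = 0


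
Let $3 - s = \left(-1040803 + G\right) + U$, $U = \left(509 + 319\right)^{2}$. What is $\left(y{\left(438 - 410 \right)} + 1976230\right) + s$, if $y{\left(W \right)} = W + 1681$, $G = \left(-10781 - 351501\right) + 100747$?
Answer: $2594696$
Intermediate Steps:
$G = -261535$ ($G = -362282 + 100747 = -261535$)
$y{\left(W \right)} = 1681 + W$
$U = 685584$ ($U = 828^{2} = 685584$)
$s = 616757$ ($s = 3 - \left(\left(-1040803 - 261535\right) + 685584\right) = 3 - \left(-1302338 + 685584\right) = 3 - -616754 = 3 + 616754 = 616757$)
$\left(y{\left(438 - 410 \right)} + 1976230\right) + s = \left(\left(1681 + \left(438 - 410\right)\right) + 1976230\right) + 616757 = \left(\left(1681 + 28\right) + 1976230\right) + 616757 = \left(1709 + 1976230\right) + 616757 = 1977939 + 616757 = 2594696$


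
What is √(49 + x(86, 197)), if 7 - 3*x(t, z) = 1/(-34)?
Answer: √534174/102 ≈ 7.1654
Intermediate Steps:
x(t, z) = 239/102 (x(t, z) = 7/3 - ⅓/(-34) = 7/3 - ⅓*(-1/34) = 7/3 + 1/102 = 239/102)
√(49 + x(86, 197)) = √(49 + 239/102) = √(5237/102) = √534174/102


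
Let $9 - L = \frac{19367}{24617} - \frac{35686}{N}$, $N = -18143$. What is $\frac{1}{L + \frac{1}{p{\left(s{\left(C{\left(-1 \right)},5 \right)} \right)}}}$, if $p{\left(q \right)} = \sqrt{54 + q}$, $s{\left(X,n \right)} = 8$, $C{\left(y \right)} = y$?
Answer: $\frac{77251267379054160192}{482338041178708326191} - \frac{199474990217265361 \sqrt{62}}{482338041178708326191} \approx 0.1569$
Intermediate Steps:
$L = \frac{2789778336}{446626231}$ ($L = 9 - \left(\frac{19367}{24617} - \frac{35686}{-18143}\right) = 9 - \left(19367 \cdot \frac{1}{24617} - - \frac{35686}{18143}\right) = 9 - \left(\frac{19367}{24617} + \frac{35686}{18143}\right) = 9 - \frac{1229857743}{446626231} = \frac{2789778336}{446626231} \approx 6.2463$)
$\frac{1}{L + \frac{1}{p{\left(s{\left(C{\left(-1 \right)},5 \right)} \right)}}} = \frac{1}{\frac{2789778336}{446626231} + \frac{1}{\sqrt{54 + 8}}} = \frac{1}{\frac{2789778336}{446626231} + \frac{1}{\sqrt{62}}} = \frac{1}{\frac{2789778336}{446626231} + \frac{\sqrt{62}}{62}}$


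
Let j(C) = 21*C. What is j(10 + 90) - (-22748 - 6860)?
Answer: 31708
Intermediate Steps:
j(10 + 90) - (-22748 - 6860) = 21*(10 + 90) - (-22748 - 6860) = 21*100 - 1*(-29608) = 2100 + 29608 = 31708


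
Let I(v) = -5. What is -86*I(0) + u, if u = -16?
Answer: 414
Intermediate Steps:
-86*I(0) + u = -86*(-5) - 16 = 430 - 16 = 414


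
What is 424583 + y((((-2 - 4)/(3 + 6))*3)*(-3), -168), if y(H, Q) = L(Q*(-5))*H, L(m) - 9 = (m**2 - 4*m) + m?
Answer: 4643117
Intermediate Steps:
L(m) = 9 + m**2 - 3*m (L(m) = 9 + ((m**2 - 4*m) + m) = 9 + (m**2 - 3*m) = 9 + m**2 - 3*m)
y(H, Q) = H*(9 + 15*Q + 25*Q**2) (y(H, Q) = (9 + (Q*(-5))**2 - 3*Q*(-5))*H = (9 + (-5*Q)**2 - (-15)*Q)*H = (9 + 25*Q**2 + 15*Q)*H = (9 + 15*Q + 25*Q**2)*H = H*(9 + 15*Q + 25*Q**2))
424583 + y((((-2 - 4)/(3 + 6))*3)*(-3), -168) = 424583 + ((((-2 - 4)/(3 + 6))*3)*(-3))*(9 + 15*(-168) + 25*(-168)**2) = 424583 + ((-6/9*3)*(-3))*(9 - 2520 + 25*28224) = 424583 + ((-6*1/9*3)*(-3))*(9 - 2520 + 705600) = 424583 + (-2/3*3*(-3))*703089 = 424583 - 2*(-3)*703089 = 424583 + 6*703089 = 424583 + 4218534 = 4643117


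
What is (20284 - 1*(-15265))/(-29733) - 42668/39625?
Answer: -2677276769/1178170125 ≈ -2.2724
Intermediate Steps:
(20284 - 1*(-15265))/(-29733) - 42668/39625 = (20284 + 15265)*(-1/29733) - 42668*1/39625 = 35549*(-1/29733) - 42668/39625 = -35549/29733 - 42668/39625 = -2677276769/1178170125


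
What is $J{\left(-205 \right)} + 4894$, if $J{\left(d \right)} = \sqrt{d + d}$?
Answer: $4894 + i \sqrt{410} \approx 4894.0 + 20.248 i$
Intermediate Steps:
$J{\left(d \right)} = \sqrt{2} \sqrt{d}$ ($J{\left(d \right)} = \sqrt{2 d} = \sqrt{2} \sqrt{d}$)
$J{\left(-205 \right)} + 4894 = \sqrt{2} \sqrt{-205} + 4894 = \sqrt{2} i \sqrt{205} + 4894 = i \sqrt{410} + 4894 = 4894 + i \sqrt{410}$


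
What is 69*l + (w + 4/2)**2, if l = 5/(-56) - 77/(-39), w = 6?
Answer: 141283/728 ≈ 194.07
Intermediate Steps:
l = 4117/2184 (l = 5*(-1/56) - 77*(-1/39) = -5/56 + 77/39 = 4117/2184 ≈ 1.8851)
69*l + (w + 4/2)**2 = 69*(4117/2184) + (6 + 4/2)**2 = 94691/728 + (6 + 4*(1/2))**2 = 94691/728 + (6 + 2)**2 = 94691/728 + 8**2 = 94691/728 + 64 = 141283/728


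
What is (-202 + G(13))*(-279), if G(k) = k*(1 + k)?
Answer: 5580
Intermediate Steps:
(-202 + G(13))*(-279) = (-202 + 13*(1 + 13))*(-279) = (-202 + 13*14)*(-279) = (-202 + 182)*(-279) = -20*(-279) = 5580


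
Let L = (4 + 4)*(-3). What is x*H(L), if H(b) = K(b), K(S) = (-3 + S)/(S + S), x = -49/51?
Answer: -147/272 ≈ -0.54044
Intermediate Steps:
x = -49/51 (x = -49*1/51 = -49/51 ≈ -0.96078)
L = -24 (L = 8*(-3) = -24)
K(S) = (-3 + S)/(2*S) (K(S) = (-3 + S)/((2*S)) = (-3 + S)*(1/(2*S)) = (-3 + S)/(2*S))
H(b) = (-3 + b)/(2*b)
x*H(L) = -49*(-3 - 24)/(102*(-24)) = -49*(-1)*(-27)/(102*24) = -49/51*9/16 = -147/272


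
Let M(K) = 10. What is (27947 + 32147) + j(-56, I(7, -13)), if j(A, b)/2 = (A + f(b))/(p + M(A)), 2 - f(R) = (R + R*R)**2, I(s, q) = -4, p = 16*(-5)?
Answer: 2103488/35 ≈ 60100.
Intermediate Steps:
p = -80
f(R) = 2 - (R + R**2)**2 (f(R) = 2 - (R + R*R)**2 = 2 - (R + R**2)**2)
j(A, b) = -2/35 - A/35 + b**2*(1 + b)**2/35 (j(A, b) = 2*((A + (2 - b**2*(1 + b)**2))/(-80 + 10)) = 2*((2 + A - b**2*(1 + b)**2)/(-70)) = 2*((2 + A - b**2*(1 + b)**2)*(-1/70)) = 2*(-1/35 - A/70 + b**2*(1 + b)**2/70) = -2/35 - A/35 + b**2*(1 + b)**2/35)
(27947 + 32147) + j(-56, I(7, -13)) = (27947 + 32147) + (-2/35 - 1/35*(-56) + (1/35)*(-4)**2*(1 - 4)**2) = 60094 + (-2/35 + 8/5 + (1/35)*16*(-3)**2) = 60094 + (-2/35 + 8/5 + (1/35)*16*9) = 60094 + (-2/35 + 8/5 + 144/35) = 60094 + 198/35 = 2103488/35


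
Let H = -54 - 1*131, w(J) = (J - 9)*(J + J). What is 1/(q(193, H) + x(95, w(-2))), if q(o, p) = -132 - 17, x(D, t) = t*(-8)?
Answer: -1/501 ≈ -0.0019960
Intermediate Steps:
w(J) = 2*J*(-9 + J) (w(J) = (-9 + J)*(2*J) = 2*J*(-9 + J))
H = -185 (H = -54 - 131 = -185)
x(D, t) = -8*t
q(o, p) = -149
1/(q(193, H) + x(95, w(-2))) = 1/(-149 - 16*(-2)*(-9 - 2)) = 1/(-149 - 16*(-2)*(-11)) = 1/(-149 - 8*44) = 1/(-149 - 352) = 1/(-501) = -1/501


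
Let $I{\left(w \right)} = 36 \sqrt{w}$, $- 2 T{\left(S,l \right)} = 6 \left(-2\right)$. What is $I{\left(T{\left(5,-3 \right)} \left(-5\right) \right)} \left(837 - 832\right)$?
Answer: $180 i \sqrt{30} \approx 985.9 i$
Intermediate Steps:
$T{\left(S,l \right)} = 6$ ($T{\left(S,l \right)} = - \frac{6 \left(-2\right)}{2} = \left(- \frac{1}{2}\right) \left(-12\right) = 6$)
$I{\left(T{\left(5,-3 \right)} \left(-5\right) \right)} \left(837 - 832\right) = 36 \sqrt{6 \left(-5\right)} \left(837 - 832\right) = 36 \sqrt{-30} \cdot 5 = 36 i \sqrt{30} \cdot 5 = 180 i \sqrt{30}$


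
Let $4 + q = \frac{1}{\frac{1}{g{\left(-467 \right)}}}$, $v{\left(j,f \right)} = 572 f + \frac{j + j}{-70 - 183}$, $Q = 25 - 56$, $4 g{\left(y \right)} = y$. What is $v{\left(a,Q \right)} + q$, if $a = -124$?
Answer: $- \frac{18065991}{1012} \approx -17852.0$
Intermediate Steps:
$g{\left(y \right)} = \frac{y}{4}$
$Q = -31$ ($Q = 25 - 56 = -31$)
$v{\left(j,f \right)} = 572 f - \frac{2 j}{253}$ ($v{\left(j,f \right)} = 572 f + \frac{2 j}{-253} = 572 f + 2 j \left(- \frac{1}{253}\right) = 572 f - \frac{2 j}{253}$)
$q = - \frac{483}{4}$ ($q = -4 + \frac{1}{\frac{1}{\frac{1}{4} \left(-467\right)}} = -4 + \frac{1}{\frac{1}{- \frac{467}{4}}} = -4 + \frac{1}{- \frac{4}{467}} = -4 - \frac{467}{4} = - \frac{483}{4} \approx -120.75$)
$v{\left(a,Q \right)} + q = \left(572 \left(-31\right) - - \frac{248}{253}\right) - \frac{483}{4} = \left(-17732 + \frac{248}{253}\right) - \frac{483}{4} = - \frac{4485948}{253} - \frac{483}{4} = - \frac{18065991}{1012}$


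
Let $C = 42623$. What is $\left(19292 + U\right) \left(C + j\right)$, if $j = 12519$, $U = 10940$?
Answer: $1667052944$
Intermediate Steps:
$\left(19292 + U\right) \left(C + j\right) = \left(19292 + 10940\right) \left(42623 + 12519\right) = 30232 \cdot 55142 = 1667052944$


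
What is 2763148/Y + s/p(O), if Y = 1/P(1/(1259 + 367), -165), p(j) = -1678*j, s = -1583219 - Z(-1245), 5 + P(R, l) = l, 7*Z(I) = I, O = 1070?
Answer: -1475933705383478/3142055 ≈ -4.6973e+8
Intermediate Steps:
Z(I) = I/7
P(R, l) = -5 + l
s = -11081288/7 (s = -1583219 - (-1245)/7 = -1583219 - 1*(-1245/7) = -1583219 + 1245/7 = -11081288/7 ≈ -1.5830e+6)
Y = -1/170 (Y = 1/(-5 - 165) = 1/(-170) = -1/170 ≈ -0.0058824)
2763148/Y + s/p(O) = 2763148/(-1/170) - 11081288/(7*((-1678*1070))) = 2763148*(-170) - 11081288/7/(-1795460) = -469735160 - 11081288/7*(-1/1795460) = -469735160 + 2770322/3142055 = -1475933705383478/3142055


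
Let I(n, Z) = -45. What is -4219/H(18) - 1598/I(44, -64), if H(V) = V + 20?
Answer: -129131/1710 ≈ -75.515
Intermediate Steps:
H(V) = 20 + V
-4219/H(18) - 1598/I(44, -64) = -4219/(20 + 18) - 1598/(-45) = -4219/38 - 1598*(-1/45) = -4219*1/38 + 1598/45 = -4219/38 + 1598/45 = -129131/1710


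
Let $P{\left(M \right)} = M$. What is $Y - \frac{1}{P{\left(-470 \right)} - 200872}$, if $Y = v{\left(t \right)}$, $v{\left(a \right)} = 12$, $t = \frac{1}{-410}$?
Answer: $\frac{2416105}{201342} \approx 12.0$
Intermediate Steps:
$t = - \frac{1}{410} \approx -0.002439$
$Y = 12$
$Y - \frac{1}{P{\left(-470 \right)} - 200872} = 12 - \frac{1}{-470 - 200872} = 12 - \frac{1}{-201342} = 12 - - \frac{1}{201342} = 12 + \frac{1}{201342} = \frac{2416105}{201342}$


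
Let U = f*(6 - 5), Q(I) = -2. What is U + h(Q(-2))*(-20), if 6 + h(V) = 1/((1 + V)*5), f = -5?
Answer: 119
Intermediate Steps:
U = -5 (U = -5*(6 - 5) = -5*1 = -5)
h(V) = -6 + 1/(5 + 5*V) (h(V) = -6 + 1/((1 + V)*5) = -6 + 1/(5 + 5*V))
U + h(Q(-2))*(-20) = -5 + ((-29 - 30*(-2))/(5*(1 - 2)))*(-20) = -5 + ((⅕)*(-29 + 60)/(-1))*(-20) = -5 + ((⅕)*(-1)*31)*(-20) = -5 - 31/5*(-20) = -5 + 124 = 119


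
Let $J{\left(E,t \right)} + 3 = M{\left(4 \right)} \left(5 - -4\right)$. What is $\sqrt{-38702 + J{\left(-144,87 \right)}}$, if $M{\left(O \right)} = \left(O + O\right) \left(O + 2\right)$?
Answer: $i \sqrt{38273} \approx 195.63 i$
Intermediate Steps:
$M{\left(O \right)} = 2 O \left(2 + O\right)$
$J{\left(E,t \right)} = 429$ ($J{\left(E,t \right)} = -3 + 2 \cdot 4 \left(2 + 4\right) \left(5 - -4\right) = -3 + 2 \cdot 4 \cdot 6 \left(5 + 4\right) = -3 + 48 \cdot 9 = -3 + 432 = 429$)
$\sqrt{-38702 + J{\left(-144,87 \right)}} = \sqrt{-38702 + 429} = \sqrt{-38273} = i \sqrt{38273}$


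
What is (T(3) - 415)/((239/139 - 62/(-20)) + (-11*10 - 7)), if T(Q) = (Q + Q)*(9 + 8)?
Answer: 435070/155931 ≈ 2.7901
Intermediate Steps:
T(Q) = 34*Q (T(Q) = (2*Q)*17 = 34*Q)
(T(3) - 415)/((239/139 - 62/(-20)) + (-11*10 - 7)) = (34*3 - 415)/((239/139 - 62/(-20)) + (-11*10 - 7)) = (102 - 415)/((239*(1/139) - 62*(-1/20)) + (-110 - 7)) = -313/((239/139 + 31/10) - 117) = -313/(6699/1390 - 117) = -313/(-155931/1390) = -313*(-1390/155931) = 435070/155931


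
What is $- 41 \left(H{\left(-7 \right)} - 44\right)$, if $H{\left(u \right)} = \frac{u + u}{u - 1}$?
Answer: $\frac{6929}{4} \approx 1732.3$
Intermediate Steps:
$H{\left(u \right)} = \frac{2 u}{-1 + u}$
$- 41 \left(H{\left(-7 \right)} - 44\right) = - 41 \left(2 \left(-7\right) \frac{1}{-1 - 7} - 44\right) = - 41 \left(2 \left(-7\right) \frac{1}{-8} - 44\right) = - 41 \left(2 \left(-7\right) \left(- \frac{1}{8}\right) - 44\right) = - 41 \left(\frac{7}{4} - 44\right) = \left(-41\right) \left(- \frac{169}{4}\right) = \frac{6929}{4}$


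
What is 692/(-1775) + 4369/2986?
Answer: 5688663/5300150 ≈ 1.0733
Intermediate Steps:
692/(-1775) + 4369/2986 = 692*(-1/1775) + 4369*(1/2986) = -692/1775 + 4369/2986 = 5688663/5300150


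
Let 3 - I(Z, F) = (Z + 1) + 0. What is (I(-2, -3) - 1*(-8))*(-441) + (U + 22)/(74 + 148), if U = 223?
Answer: -1174579/222 ≈ -5290.9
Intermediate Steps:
I(Z, F) = 2 - Z (I(Z, F) = 3 - ((Z + 1) + 0) = 3 - ((1 + Z) + 0) = 3 - (1 + Z) = 3 + (-1 - Z) = 2 - Z)
(I(-2, -3) - 1*(-8))*(-441) + (U + 22)/(74 + 148) = ((2 - 1*(-2)) - 1*(-8))*(-441) + (223 + 22)/(74 + 148) = ((2 + 2) + 8)*(-441) + 245/222 = (4 + 8)*(-441) + 245*(1/222) = 12*(-441) + 245/222 = -5292 + 245/222 = -1174579/222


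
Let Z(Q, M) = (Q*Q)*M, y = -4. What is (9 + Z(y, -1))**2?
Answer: 49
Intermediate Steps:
Z(Q, M) = M*Q**2 (Z(Q, M) = Q**2*M = M*Q**2)
(9 + Z(y, -1))**2 = (9 - 1*(-4)**2)**2 = (9 - 1*16)**2 = (9 - 16)**2 = (-7)**2 = 49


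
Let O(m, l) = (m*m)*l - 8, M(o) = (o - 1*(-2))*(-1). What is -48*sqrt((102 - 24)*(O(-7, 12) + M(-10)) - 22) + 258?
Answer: 258 - 48*sqrt(45842) ≈ -10019.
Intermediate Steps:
M(o) = -2 - o (M(o) = (o + 2)*(-1) = (2 + o)*(-1) = -2 - o)
O(m, l) = -8 + l*m**2 (O(m, l) = m**2*l - 8 = l*m**2 - 8 = -8 + l*m**2)
-48*sqrt((102 - 24)*(O(-7, 12) + M(-10)) - 22) + 258 = -48*sqrt((102 - 24)*((-8 + 12*(-7)**2) + (-2 - 1*(-10))) - 22) + 258 = -48*sqrt(78*((-8 + 12*49) + (-2 + 10)) - 22) + 258 = -48*sqrt(78*((-8 + 588) + 8) - 22) + 258 = -48*sqrt(78*(580 + 8) - 22) + 258 = -48*sqrt(78*588 - 22) + 258 = -48*sqrt(45864 - 22) + 258 = -48*sqrt(45842) + 258 = 258 - 48*sqrt(45842)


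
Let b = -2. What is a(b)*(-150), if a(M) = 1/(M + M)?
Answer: 75/2 ≈ 37.500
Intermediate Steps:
a(M) = 1/(2*M)
a(b)*(-150) = ((½)/(-2))*(-150) = ((½)*(-½))*(-150) = -¼*(-150) = 75/2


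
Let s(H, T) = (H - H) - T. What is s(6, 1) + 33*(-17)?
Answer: -562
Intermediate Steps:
s(H, T) = -T (s(H, T) = 0 - T = -T)
s(6, 1) + 33*(-17) = -1*1 + 33*(-17) = -1 - 561 = -562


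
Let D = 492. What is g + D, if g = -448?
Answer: 44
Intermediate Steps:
g + D = -448 + 492 = 44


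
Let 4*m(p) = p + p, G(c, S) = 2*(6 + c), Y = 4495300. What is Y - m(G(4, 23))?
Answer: 4495290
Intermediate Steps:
G(c, S) = 12 + 2*c
m(p) = p/2 (m(p) = (p + p)/4 = (2*p)/4 = p/2)
Y - m(G(4, 23)) = 4495300 - (12 + 2*4)/2 = 4495300 - (12 + 8)/2 = 4495300 - 20/2 = 4495300 - 1*10 = 4495300 - 10 = 4495290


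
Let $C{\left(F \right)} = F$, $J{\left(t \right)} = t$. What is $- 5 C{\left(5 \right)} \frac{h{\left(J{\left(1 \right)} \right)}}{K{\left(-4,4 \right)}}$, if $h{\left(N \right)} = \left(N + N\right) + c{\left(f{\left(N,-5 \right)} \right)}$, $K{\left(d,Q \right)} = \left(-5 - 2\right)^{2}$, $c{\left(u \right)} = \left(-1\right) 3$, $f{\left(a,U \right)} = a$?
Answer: $\frac{25}{49} \approx 0.5102$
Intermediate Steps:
$c{\left(u \right)} = -3$
$K{\left(d,Q \right)} = 49$ ($K{\left(d,Q \right)} = \left(-7\right)^{2} = 49$)
$h{\left(N \right)} = -3 + 2 N$ ($h{\left(N \right)} = \left(N + N\right) - 3 = 2 N - 3 = -3 + 2 N$)
$- 5 C{\left(5 \right)} \frac{h{\left(J{\left(1 \right)} \right)}}{K{\left(-4,4 \right)}} = \left(-5\right) 5 \frac{-3 + 2 \cdot 1}{49} = - 25 \left(-3 + 2\right) \frac{1}{49} = - 25 \left(\left(-1\right) \frac{1}{49}\right) = \left(-25\right) \left(- \frac{1}{49}\right) = \frac{25}{49}$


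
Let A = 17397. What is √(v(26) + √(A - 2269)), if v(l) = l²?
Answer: √(676 + 2*√3782) ≈ 28.267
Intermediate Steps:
√(v(26) + √(A - 2269)) = √(26² + √(17397 - 2269)) = √(676 + √15128) = √(676 + 2*√3782)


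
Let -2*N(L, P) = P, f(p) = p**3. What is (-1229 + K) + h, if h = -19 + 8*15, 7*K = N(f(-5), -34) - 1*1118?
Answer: -8997/7 ≈ -1285.3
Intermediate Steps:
N(L, P) = -P/2
K = -1101/7 (K = (-1/2*(-34) - 1*1118)/7 = (17 - 1118)/7 = (1/7)*(-1101) = -1101/7 ≈ -157.29)
h = 101 (h = -19 + 120 = 101)
(-1229 + K) + h = (-1229 - 1101/7) + 101 = -9704/7 + 101 = -8997/7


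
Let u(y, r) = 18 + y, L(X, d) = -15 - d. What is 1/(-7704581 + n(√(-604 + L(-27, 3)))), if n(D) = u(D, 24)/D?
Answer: 311*I/(-2396124380*I + 9*√622) ≈ -1.2979e-7 + 1.2158e-14*I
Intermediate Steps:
n(D) = (18 + D)/D
1/(-7704581 + n(√(-604 + L(-27, 3)))) = 1/(-7704581 + (18 + √(-604 + (-15 - 1*3)))/(√(-604 + (-15 - 1*3)))) = 1/(-7704581 + (18 + √(-604 + (-15 - 3)))/(√(-604 + (-15 - 3)))) = 1/(-7704581 + (18 + √(-604 - 18))/(√(-604 - 18))) = 1/(-7704581 + (18 + √(-622))/(√(-622))) = 1/(-7704581 + (18 + I*√622)/((I*√622))) = 1/(-7704581 + (-I*√622/622)*(18 + I*√622)) = 1/(-7704581 - I*√622*(18 + I*√622)/622)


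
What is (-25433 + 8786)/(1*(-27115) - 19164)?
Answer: 16647/46279 ≈ 0.35971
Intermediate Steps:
(-25433 + 8786)/(1*(-27115) - 19164) = -16647/(-27115 - 19164) = -16647/(-46279) = -16647*(-1/46279) = 16647/46279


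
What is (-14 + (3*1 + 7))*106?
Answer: -424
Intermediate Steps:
(-14 + (3*1 + 7))*106 = (-14 + (3 + 7))*106 = (-14 + 10)*106 = -4*106 = -424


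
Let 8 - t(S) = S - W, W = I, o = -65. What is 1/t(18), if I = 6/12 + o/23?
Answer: -46/567 ≈ -0.081129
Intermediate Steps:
I = -107/46 (I = 6/12 - 65/23 = 6*(1/12) - 65*1/23 = ½ - 65/23 = -107/46 ≈ -2.3261)
W = -107/46 ≈ -2.3261
t(S) = 261/46 - S (t(S) = 8 - (S - 1*(-107/46)) = 8 - (S + 107/46) = 8 - (107/46 + S) = 8 + (-107/46 - S) = 261/46 - S)
1/t(18) = 1/(261/46 - 1*18) = 1/(261/46 - 18) = 1/(-567/46) = -46/567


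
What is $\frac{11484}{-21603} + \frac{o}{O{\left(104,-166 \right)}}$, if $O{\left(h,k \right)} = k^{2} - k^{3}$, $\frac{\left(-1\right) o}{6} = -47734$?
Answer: $- \frac{3888373563}{8284484063} \approx -0.46936$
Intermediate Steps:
$o = 286404$ ($o = \left(-6\right) \left(-47734\right) = 286404$)
$\frac{11484}{-21603} + \frac{o}{O{\left(104,-166 \right)}} = \frac{11484}{-21603} + \frac{286404}{\left(-166\right)^{2} \left(1 - -166\right)} = 11484 \left(- \frac{1}{21603}\right) + \frac{286404}{27556 \left(1 + 166\right)} = - \frac{3828}{7201} + \frac{286404}{27556 \cdot 167} = - \frac{3828}{7201} + \frac{286404}{4601852} = - \frac{3828}{7201} + 286404 \cdot \frac{1}{4601852} = - \frac{3828}{7201} + \frac{71601}{1150463} = - \frac{3888373563}{8284484063}$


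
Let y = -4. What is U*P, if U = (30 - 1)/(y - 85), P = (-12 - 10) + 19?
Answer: 87/89 ≈ 0.97753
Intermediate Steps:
P = -3 (P = -22 + 19 = -3)
U = -29/89 (U = (30 - 1)/(-4 - 85) = 29/(-89) = 29*(-1/89) = -29/89 ≈ -0.32584)
U*P = -29/89*(-3) = 87/89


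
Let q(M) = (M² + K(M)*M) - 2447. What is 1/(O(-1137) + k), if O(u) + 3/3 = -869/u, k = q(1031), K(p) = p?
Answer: 1137/2414390807 ≈ 4.7093e-7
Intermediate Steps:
q(M) = -2447 + 2*M² (q(M) = (M² + M*M) - 2447 = (M² + M²) - 2447 = 2*M² - 2447 = -2447 + 2*M²)
k = 2123475 (k = -2447 + 2*1031² = -2447 + 2*1062961 = -2447 + 2125922 = 2123475)
O(u) = -1 - 869/u
1/(O(-1137) + k) = 1/((-869 - 1*(-1137))/(-1137) + 2123475) = 1/(-(-869 + 1137)/1137 + 2123475) = 1/(-1/1137*268 + 2123475) = 1/(-268/1137 + 2123475) = 1/(2414390807/1137) = 1137/2414390807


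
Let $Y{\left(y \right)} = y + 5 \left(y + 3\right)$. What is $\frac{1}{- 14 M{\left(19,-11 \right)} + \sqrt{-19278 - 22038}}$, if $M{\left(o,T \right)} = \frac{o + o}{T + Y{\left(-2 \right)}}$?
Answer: $\frac{266}{182953} - \frac{8 i \sqrt{10329}}{182953} \approx 0.0014539 - 0.0044441 i$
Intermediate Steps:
$Y{\left(y \right)} = 15 + 6 y$ ($Y{\left(y \right)} = y + 5 \left(3 + y\right) = y + \left(15 + 5 y\right) = 15 + 6 y$)
$M{\left(o,T \right)} = \frac{2 o}{3 + T}$ ($M{\left(o,T \right)} = \frac{o + o}{T + \left(15 + 6 \left(-2\right)\right)} = \frac{2 o}{T + \left(15 - 12\right)} = \frac{2 o}{T + 3} = \frac{2 o}{3 + T}$)
$\frac{1}{- 14 M{\left(19,-11 \right)} + \sqrt{-19278 - 22038}} = \frac{1}{- 14 \cdot 2 \cdot 19 \frac{1}{3 - 11} + \sqrt{-19278 - 22038}} = \frac{1}{- 14 \cdot 2 \cdot 19 \frac{1}{-8} + \sqrt{-41316}} = \frac{1}{- 14 \cdot 2 \cdot 19 \left(- \frac{1}{8}\right) + 2 i \sqrt{10329}} = \frac{1}{\left(-14\right) \left(- \frac{19}{4}\right) + 2 i \sqrt{10329}} = \frac{1}{\frac{133}{2} + 2 i \sqrt{10329}}$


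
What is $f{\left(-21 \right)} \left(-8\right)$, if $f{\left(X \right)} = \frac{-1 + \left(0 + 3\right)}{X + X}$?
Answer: $\frac{8}{21} \approx 0.38095$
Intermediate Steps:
$f{\left(X \right)} = \frac{1}{X}$ ($f{\left(X \right)} = \frac{-1 + 3}{2 X} = 2 \frac{1}{2 X} = \frac{1}{X}$)
$f{\left(-21 \right)} \left(-8\right) = \frac{1}{-21} \left(-8\right) = \left(- \frac{1}{21}\right) \left(-8\right) = \frac{8}{21}$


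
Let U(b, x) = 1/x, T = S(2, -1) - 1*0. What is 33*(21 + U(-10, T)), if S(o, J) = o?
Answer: 1419/2 ≈ 709.50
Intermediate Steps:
T = 2 (T = 2 - 1*0 = 2 + 0 = 2)
33*(21 + U(-10, T)) = 33*(21 + 1/2) = 33*(43/2) = 1419/2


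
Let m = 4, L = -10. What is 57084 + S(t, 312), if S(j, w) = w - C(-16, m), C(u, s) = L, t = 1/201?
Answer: 57406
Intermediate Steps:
t = 1/201 ≈ 0.0049751
C(u, s) = -10
S(j, w) = 10 + w (S(j, w) = w - 1*(-10) = w + 10 = 10 + w)
57084 + S(t, 312) = 57084 + (10 + 312) = 57084 + 322 = 57406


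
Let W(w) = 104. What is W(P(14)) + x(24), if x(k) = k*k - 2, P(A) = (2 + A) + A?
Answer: 678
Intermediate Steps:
P(A) = 2 + 2*A
x(k) = -2 + k² (x(k) = k² - 2 = -2 + k²)
W(P(14)) + x(24) = 104 + (-2 + 24²) = 104 + (-2 + 576) = 104 + 574 = 678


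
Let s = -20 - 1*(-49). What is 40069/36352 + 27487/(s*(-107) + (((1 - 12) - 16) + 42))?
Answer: -54717147/7015936 ≈ -7.7990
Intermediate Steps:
s = 29 (s = -20 + 49 = 29)
40069/36352 + 27487/(s*(-107) + (((1 - 12) - 16) + 42)) = 40069/36352 + 27487/(29*(-107) + (((1 - 12) - 16) + 42)) = 40069*(1/36352) + 27487/(-3103 + ((-11 - 16) + 42)) = 40069/36352 + 27487/(-3103 + (-27 + 42)) = 40069/36352 + 27487/(-3103 + 15) = 40069/36352 + 27487/(-3088) = 40069/36352 + 27487*(-1/3088) = 40069/36352 - 27487/3088 = -54717147/7015936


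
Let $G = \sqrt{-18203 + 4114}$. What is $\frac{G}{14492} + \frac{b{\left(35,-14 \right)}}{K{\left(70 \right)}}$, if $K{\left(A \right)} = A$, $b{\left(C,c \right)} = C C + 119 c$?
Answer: $- \frac{63}{10} + \frac{i \sqrt{14089}}{14492} \approx -6.3 + 0.0081905 i$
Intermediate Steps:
$b{\left(C,c \right)} = C^{2} + 119 c$
$G = i \sqrt{14089}$ ($G = \sqrt{-14089} = i \sqrt{14089} \approx 118.7 i$)
$\frac{G}{14492} + \frac{b{\left(35,-14 \right)}}{K{\left(70 \right)}} = \frac{i \sqrt{14089}}{14492} + \frac{35^{2} + 119 \left(-14\right)}{70} = i \sqrt{14089} \cdot \frac{1}{14492} + \left(1225 - 1666\right) \frac{1}{70} = \frac{i \sqrt{14089}}{14492} - \frac{63}{10} = - \frac{63}{10} + \frac{i \sqrt{14089}}{14492}$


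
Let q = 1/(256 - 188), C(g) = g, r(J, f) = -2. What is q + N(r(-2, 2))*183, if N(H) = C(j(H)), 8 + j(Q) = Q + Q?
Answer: -149327/68 ≈ -2196.0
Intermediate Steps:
j(Q) = -8 + 2*Q (j(Q) = -8 + (Q + Q) = -8 + 2*Q)
q = 1/68 ≈ 0.014706
N(H) = -8 + 2*H
q + N(r(-2, 2))*183 = 1/68 + (-8 + 2*(-2))*183 = 1/68 + (-8 - 4)*183 = 1/68 - 12*183 = 1/68 - 2196 = -149327/68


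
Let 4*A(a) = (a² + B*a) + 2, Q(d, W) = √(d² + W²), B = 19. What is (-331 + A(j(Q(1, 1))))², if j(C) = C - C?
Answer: 436921/4 ≈ 1.0923e+5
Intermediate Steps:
Q(d, W) = √(W² + d²)
j(C) = 0
A(a) = ½ + a²/4 + 19*a/4 (A(a) = ((a² + 19*a) + 2)/4 = (2 + a² + 19*a)/4 = ½ + a²/4 + 19*a/4)
(-331 + A(j(Q(1, 1))))² = (-331 + (½ + (¼)*0² + (19/4)*0))² = (-331 + (½ + (¼)*0 + 0))² = (-331 + (½ + 0 + 0))² = (-331 + ½)² = (-661/2)² = 436921/4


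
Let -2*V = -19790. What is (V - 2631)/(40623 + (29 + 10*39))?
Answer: 3632/20521 ≈ 0.17699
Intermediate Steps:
V = 9895 (V = -1/2*(-19790) = 9895)
(V - 2631)/(40623 + (29 + 10*39)) = (9895 - 2631)/(40623 + (29 + 10*39)) = 7264/(40623 + (29 + 390)) = 7264/(40623 + 419) = 7264/41042 = 7264*(1/41042) = 3632/20521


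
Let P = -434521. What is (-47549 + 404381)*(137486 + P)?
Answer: -105991593120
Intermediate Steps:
(-47549 + 404381)*(137486 + P) = (-47549 + 404381)*(137486 - 434521) = 356832*(-297035) = -105991593120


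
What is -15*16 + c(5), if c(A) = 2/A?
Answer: -1198/5 ≈ -239.60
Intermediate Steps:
-15*16 + c(5) = -15*16 + 2/5 = -240 + 2*(⅕) = -240 + ⅖ = -1198/5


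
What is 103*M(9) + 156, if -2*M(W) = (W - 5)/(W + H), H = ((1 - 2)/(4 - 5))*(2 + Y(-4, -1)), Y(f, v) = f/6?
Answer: 4218/31 ≈ 136.06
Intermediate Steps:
Y(f, v) = f/6 (Y(f, v) = f*(1/6) = f/6)
H = 4/3 (H = ((1 - 2)/(4 - 5))*(2 + (1/6)*(-4)) = (-1/(-1))*(2 - 2/3) = -1*(-1)*(4/3) = 1*(4/3) = 4/3 ≈ 1.3333)
M(W) = -(-5 + W)/(2*(4/3 + W)) (M(W) = -(W - 5)/(2*(W + 4/3)) = -(-5 + W)/(2*(4/3 + W)))
103*M(9) + 156 = 103*(3*(5 - 1*9)/(2*(4 + 3*9))) + 156 = 103*(3*(5 - 9)/(2*(4 + 27))) + 156 = 103*((3/2)*(-4)/31) + 156 = 103*((3/2)*(1/31)*(-4)) + 156 = 103*(-6/31) + 156 = -618/31 + 156 = 4218/31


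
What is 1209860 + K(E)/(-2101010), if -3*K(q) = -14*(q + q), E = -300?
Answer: 254192796140/210101 ≈ 1.2099e+6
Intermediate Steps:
K(q) = 28*q/3 (K(q) = -(-14)*(q + q)/3 = -(-14)*2*q/3 = -(-28)*q/3 = 28*q/3)
1209860 + K(E)/(-2101010) = 1209860 + ((28/3)*(-300))/(-2101010) = 1209860 - 2800*(-1/2101010) = 1209860 + 280/210101 = 254192796140/210101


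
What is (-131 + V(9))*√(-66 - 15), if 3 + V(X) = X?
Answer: -1125*I ≈ -1125.0*I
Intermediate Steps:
V(X) = -3 + X
(-131 + V(9))*√(-66 - 15) = (-131 + (-3 + 9))*√(-66 - 15) = (-131 + 6)*√(-81) = -1125*I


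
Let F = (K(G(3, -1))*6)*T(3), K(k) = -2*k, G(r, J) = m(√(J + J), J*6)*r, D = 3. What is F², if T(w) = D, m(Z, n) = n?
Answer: 419904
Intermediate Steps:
T(w) = 3
G(r, J) = 6*J*r (G(r, J) = (J*6)*r = (6*J)*r = 6*J*r)
F = 648 (F = (-12*(-1)*3*6)*3 = (-2*(-18)*6)*3 = (36*6)*3 = 216*3 = 648)
F² = 648² = 419904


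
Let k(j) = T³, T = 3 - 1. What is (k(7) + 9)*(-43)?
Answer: -731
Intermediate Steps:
T = 2
k(j) = 8 (k(j) = 2³ = 8)
(k(7) + 9)*(-43) = (8 + 9)*(-43) = 17*(-43) = -731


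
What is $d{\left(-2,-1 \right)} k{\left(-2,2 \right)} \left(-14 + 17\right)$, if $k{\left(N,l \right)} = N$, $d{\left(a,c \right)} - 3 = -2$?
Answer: $-6$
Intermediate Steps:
$d{\left(a,c \right)} = 1$ ($d{\left(a,c \right)} = 3 - 2 = 1$)
$d{\left(-2,-1 \right)} k{\left(-2,2 \right)} \left(-14 + 17\right) = 1 \left(-2\right) \left(-14 + 17\right) = \left(-2\right) 3 = -6$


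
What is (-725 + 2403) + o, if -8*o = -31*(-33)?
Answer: 12401/8 ≈ 1550.1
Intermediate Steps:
o = -1023/8 (o = -(-31)*(-33)/8 = -⅛*1023 = -1023/8 ≈ -127.88)
(-725 + 2403) + o = (-725 + 2403) - 1023/8 = 1678 - 1023/8 = 12401/8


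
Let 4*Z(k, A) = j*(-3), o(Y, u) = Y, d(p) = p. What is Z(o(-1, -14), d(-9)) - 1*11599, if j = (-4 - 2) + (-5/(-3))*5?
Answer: -46403/4 ≈ -11601.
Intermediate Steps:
j = 7/3 (j = -6 - 1/3*(-5)*5 = -6 + (5/3)*5 = -6 + 25/3 = 7/3 ≈ 2.3333)
Z(k, A) = -7/4 (Z(k, A) = ((7/3)*(-3))/4 = (1/4)*(-7) = -7/4)
Z(o(-1, -14), d(-9)) - 1*11599 = -7/4 - 1*11599 = -7/4 - 11599 = -46403/4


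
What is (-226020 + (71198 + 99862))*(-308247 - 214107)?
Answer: 28708575840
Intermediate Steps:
(-226020 + (71198 + 99862))*(-308247 - 214107) = (-226020 + 171060)*(-522354) = -54960*(-522354) = 28708575840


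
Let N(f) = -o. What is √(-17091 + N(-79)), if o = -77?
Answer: I*√17014 ≈ 130.44*I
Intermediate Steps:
N(f) = 77 (N(f) = -1*(-77) = 77)
√(-17091 + N(-79)) = √(-17091 + 77) = √(-17014) = I*√17014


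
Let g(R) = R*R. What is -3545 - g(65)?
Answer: -7770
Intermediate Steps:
g(R) = R²
-3545 - g(65) = -3545 - 1*65² = -3545 - 1*4225 = -3545 - 4225 = -7770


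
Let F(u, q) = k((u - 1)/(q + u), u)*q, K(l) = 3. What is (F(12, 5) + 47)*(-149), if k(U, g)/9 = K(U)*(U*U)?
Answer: -4457782/289 ≈ -15425.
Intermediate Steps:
k(U, g) = 27*U² (k(U, g) = 9*(3*(U*U)) = 9*(3*U²) = 27*U²)
F(u, q) = 27*q*(-1 + u)²/(q + u)² (F(u, q) = (27*((u - 1)/(q + u))²)*q = (27*((-1 + u)/(q + u))²)*q = (27*((-1 + u)²/(q + u)²))*q = (27*(-1 + u)²/(q + u)²)*q = 27*q*(-1 + u)²/(q + u)²)
(F(12, 5) + 47)*(-149) = (27*5*(-1 + 12)²/(5 + 12)² + 47)*(-149) = (27*5*11²/17² + 47)*(-149) = (27*5*121*(1/289) + 47)*(-149) = (16335/289 + 47)*(-149) = (29918/289)*(-149) = -4457782/289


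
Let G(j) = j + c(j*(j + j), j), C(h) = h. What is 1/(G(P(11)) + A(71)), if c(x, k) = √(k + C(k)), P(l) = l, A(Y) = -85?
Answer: -37/2727 - √22/5454 ≈ -0.014428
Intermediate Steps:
c(x, k) = √2*√k (c(x, k) = √(k + k) = √(2*k) = √2*√k)
G(j) = j + √2*√j
1/(G(P(11)) + A(71)) = 1/((11 + √2*√11) - 85) = 1/((11 + √22) - 85) = 1/(-74 + √22)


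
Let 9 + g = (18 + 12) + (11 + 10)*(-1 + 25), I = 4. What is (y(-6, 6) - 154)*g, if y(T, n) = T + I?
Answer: -81900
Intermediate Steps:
y(T, n) = 4 + T (y(T, n) = T + 4 = 4 + T)
g = 525 (g = -9 + ((18 + 12) + (11 + 10)*(-1 + 25)) = -9 + (30 + 21*24) = -9 + (30 + 504) = -9 + 534 = 525)
(y(-6, 6) - 154)*g = ((4 - 6) - 154)*525 = (-2 - 154)*525 = -156*525 = -81900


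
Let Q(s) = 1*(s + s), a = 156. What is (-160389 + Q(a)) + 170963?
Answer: 10886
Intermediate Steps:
Q(s) = 2*s (Q(s) = 1*(2*s) = 2*s)
(-160389 + Q(a)) + 170963 = (-160389 + 2*156) + 170963 = (-160389 + 312) + 170963 = -160077 + 170963 = 10886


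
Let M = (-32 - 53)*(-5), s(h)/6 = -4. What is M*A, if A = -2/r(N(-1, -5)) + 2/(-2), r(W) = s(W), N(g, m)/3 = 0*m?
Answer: -4675/12 ≈ -389.58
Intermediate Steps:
N(g, m) = 0 (N(g, m) = 3*(0*m) = 3*0 = 0)
s(h) = -24 (s(h) = 6*(-4) = -24)
M = 425 (M = -85*(-5) = 425)
r(W) = -24
A = -11/12 (A = -2/(-24) + 2/(-2) = -2*(-1/24) + 2*(-1/2) = 1/12 - 1 = -11/12 ≈ -0.91667)
M*A = 425*(-11/12) = -4675/12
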